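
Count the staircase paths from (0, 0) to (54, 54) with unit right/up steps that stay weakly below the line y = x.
C_54 = 451959718027953471447609509424

These NE paths below the diagonal are counted by the Catalan number C_n = (1/(n + 1)) · C(2n, n). For n = 54: C_54 = (1/55) · C(108, 54) = 24857784491537440929618523018320/55 = 451959718027953471447609509424.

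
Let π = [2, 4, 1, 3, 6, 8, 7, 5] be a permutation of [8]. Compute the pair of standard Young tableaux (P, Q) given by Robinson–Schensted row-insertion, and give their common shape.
P = [1, 3, 5, 7] / [2, 4, 6] / [8];  Q = [1, 2, 5, 6] / [3, 4, 7] / [8];  common shape = (4, 3, 1)

Row-insert the values π_1, π_2, … into P one at a time, bumping the leftmost entry strictly greater than the inserted value down to the next row. The recording tableau Q records, in position (i, j), the step at which that cell was added to P.
  Insert 2 (step 1): P = [2];  Q = [1]
  Insert 4 (step 2): P = [2, 4];  Q = [1, 2]
  Insert 1 (step 3): P = [1, 4] / [2];  Q = [1, 2] / [3]
  Insert 3 (step 4): P = [1, 3] / [2, 4];  Q = [1, 2] / [3, 4]
  Insert 6 (step 5): P = [1, 3, 6] / [2, 4];  Q = [1, 2, 5] / [3, 4]
  Insert 8 (step 6): P = [1, 3, 6, 8] / [2, 4];  Q = [1, 2, 5, 6] / [3, 4]
  Insert 7 (step 7): P = [1, 3, 6, 7] / [2, 4, 8];  Q = [1, 2, 5, 6] / [3, 4, 7]
  Insert 5 (step 8): P = [1, 3, 5, 7] / [2, 4, 6] / [8];  Q = [1, 2, 5, 6] / [3, 4, 7] / [8]
Final shape: (4, 3, 1).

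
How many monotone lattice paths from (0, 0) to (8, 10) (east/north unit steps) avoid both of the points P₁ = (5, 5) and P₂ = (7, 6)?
Number of paths = 24846

Inclusion–exclusion. Total paths: C(18, 8) = 43758. Through P₁: C(10, 5)·C(8, 3) = 14112. Through P₂: C(13, 7)·C(5, 1) = 8580. Since P₁ is strictly southwest of P₂, a monotone path through both must visit P₁ then P₂; paths through both = C(10, 5)·C(3, 2)·C(5, 1) = 3780. Avoid both = 43758 − 14112 − 8580 + 3780 = 24846.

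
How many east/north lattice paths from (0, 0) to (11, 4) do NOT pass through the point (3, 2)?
Number of paths = 915

Total paths from (0, 0) to (11, 4): C(15, 11) = 1365. Paths through (3, 2): (paths (0, 0) → (3, 2)) × (paths (3, 2) → (11, 4)) = C(5, 3) · C(10, 8) = 10 · 45 = 450. Avoidance count = 1365 − 450 = 915.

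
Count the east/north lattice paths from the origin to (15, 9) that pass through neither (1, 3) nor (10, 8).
Number of paths = 937964

Inclusion–exclusion. Total paths: C(24, 15) = 1307504. Through P₁: C(4, 1)·C(20, 14) = 155040. Through P₂: C(18, 10)·C(6, 5) = 262548. Since P₁ is strictly southwest of P₂, a monotone path through both must visit P₁ then P₂; paths through both = C(4, 1)·C(14, 9)·C(6, 5) = 48048. Avoid both = 1307504 − 155040 − 262548 + 48048 = 937964.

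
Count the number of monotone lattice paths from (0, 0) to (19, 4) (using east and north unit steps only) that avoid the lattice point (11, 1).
Number of paths = 6875

Total paths from (0, 0) to (19, 4): C(23, 19) = 8855. Paths through (11, 1): (paths (0, 0) → (11, 1)) × (paths (11, 1) → (19, 4)) = C(12, 11) · C(11, 8) = 12 · 165 = 1980. Avoidance count = 8855 − 1980 = 6875.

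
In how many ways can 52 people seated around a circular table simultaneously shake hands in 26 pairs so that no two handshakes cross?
C_26 = 18367353072152

These noncrossing handshakes are counted by the Catalan number C_n = (1/(n + 1)) · C(2n, n). For n = 26: C_26 = (1/27) · C(52, 26) = 495918532948104/27 = 18367353072152.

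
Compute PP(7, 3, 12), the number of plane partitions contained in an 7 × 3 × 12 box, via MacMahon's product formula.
PP(7, 3, 12) = 1577078895600

Evaluate the triple product over i = 1..7, j = 1..3, k = 1..12. The factors are (2/1) · (3/2) · (4/3) · (5/4) · (6/5) · (7/6) · (8/7) · (9/8) · … (252 factors total). The numerators and denominators telescope so the product is an integer; carrying out the multiplication exactly gives PP(7, 3, 12) = 1577078895600.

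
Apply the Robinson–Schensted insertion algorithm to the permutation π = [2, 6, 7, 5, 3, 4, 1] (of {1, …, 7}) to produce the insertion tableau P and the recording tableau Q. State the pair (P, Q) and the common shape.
P = [1, 3, 4] / [2, 7] / [5] / [6];  Q = [1, 2, 3] / [4, 6] / [5] / [7];  common shape = (3, 2, 1, 1)

Row-insert the values π_1, π_2, … into P one at a time, bumping the leftmost entry strictly greater than the inserted value down to the next row. The recording tableau Q records, in position (i, j), the step at which that cell was added to P.
  Insert 2 (step 1): P = [2];  Q = [1]
  Insert 6 (step 2): P = [2, 6];  Q = [1, 2]
  Insert 7 (step 3): P = [2, 6, 7];  Q = [1, 2, 3]
  Insert 5 (step 4): P = [2, 5, 7] / [6];  Q = [1, 2, 3] / [4]
  Insert 3 (step 5): P = [2, 3, 7] / [5] / [6];  Q = [1, 2, 3] / [4] / [5]
  Insert 4 (step 6): P = [2, 3, 4] / [5, 7] / [6];  Q = [1, 2, 3] / [4, 6] / [5]
  Insert 1 (step 7): P = [1, 3, 4] / [2, 7] / [5] / [6];  Q = [1, 2, 3] / [4, 6] / [5] / [7]
Final shape: (3, 2, 1, 1).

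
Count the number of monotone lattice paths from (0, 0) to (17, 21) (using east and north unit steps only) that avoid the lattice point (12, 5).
Number of paths = 28655223768

Total paths from (0, 0) to (17, 21): C(38, 17) = 28781143380. Paths through (12, 5): (paths (0, 0) → (12, 5)) × (paths (12, 5) → (17, 21)) = C(17, 12) · C(21, 5) = 6188 · 20349 = 125919612. Avoidance count = 28781143380 − 125919612 = 28655223768.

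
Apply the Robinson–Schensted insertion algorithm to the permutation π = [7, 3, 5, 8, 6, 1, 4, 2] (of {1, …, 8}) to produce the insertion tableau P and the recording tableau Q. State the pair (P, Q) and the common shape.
P = [1, 2, 6] / [3, 4] / [5, 8] / [7];  Q = [1, 3, 4] / [2, 5] / [6, 7] / [8];  common shape = (3, 2, 2, 1)

Row-insert the values π_1, π_2, … into P one at a time, bumping the leftmost entry strictly greater than the inserted value down to the next row. The recording tableau Q records, in position (i, j), the step at which that cell was added to P.
  Insert 7 (step 1): P = [7];  Q = [1]
  Insert 3 (step 2): P = [3] / [7];  Q = [1] / [2]
  Insert 5 (step 3): P = [3, 5] / [7];  Q = [1, 3] / [2]
  Insert 8 (step 4): P = [3, 5, 8] / [7];  Q = [1, 3, 4] / [2]
  Insert 6 (step 5): P = [3, 5, 6] / [7, 8];  Q = [1, 3, 4] / [2, 5]
  Insert 1 (step 6): P = [1, 5, 6] / [3, 8] / [7];  Q = [1, 3, 4] / [2, 5] / [6]
  Insert 4 (step 7): P = [1, 4, 6] / [3, 5] / [7, 8];  Q = [1, 3, 4] / [2, 5] / [6, 7]
  Insert 2 (step 8): P = [1, 2, 6] / [3, 4] / [5, 8] / [7];  Q = [1, 3, 4] / [2, 5] / [6, 7] / [8]
Final shape: (3, 2, 2, 1).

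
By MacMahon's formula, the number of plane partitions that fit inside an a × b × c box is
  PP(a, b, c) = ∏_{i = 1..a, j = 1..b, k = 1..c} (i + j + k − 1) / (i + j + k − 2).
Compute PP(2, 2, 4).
PP(2, 2, 4) = 105

Evaluate the triple product over i = 1..2, j = 1..2, k = 1..4. The factors are (2/1) · (3/2) · (4/3) · (5/4) · (3/2) · (4/3) · (5/4) · (6/5) · … (16 factors total). The numerators and denominators telescope so the product is an integer; carrying out the multiplication exactly gives PP(2, 2, 4) = 105.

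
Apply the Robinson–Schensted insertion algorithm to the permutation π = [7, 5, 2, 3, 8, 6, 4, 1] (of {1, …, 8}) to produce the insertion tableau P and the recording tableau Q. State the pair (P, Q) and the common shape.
P = [1, 3, 4] / [2, 6] / [5, 8] / [7];  Q = [1, 4, 5] / [2, 6] / [3, 7] / [8];  common shape = (3, 2, 2, 1)

Row-insert the values π_1, π_2, … into P one at a time, bumping the leftmost entry strictly greater than the inserted value down to the next row. The recording tableau Q records, in position (i, j), the step at which that cell was added to P.
  Insert 7 (step 1): P = [7];  Q = [1]
  Insert 5 (step 2): P = [5] / [7];  Q = [1] / [2]
  Insert 2 (step 3): P = [2] / [5] / [7];  Q = [1] / [2] / [3]
  Insert 3 (step 4): P = [2, 3] / [5] / [7];  Q = [1, 4] / [2] / [3]
  Insert 8 (step 5): P = [2, 3, 8] / [5] / [7];  Q = [1, 4, 5] / [2] / [3]
  Insert 6 (step 6): P = [2, 3, 6] / [5, 8] / [7];  Q = [1, 4, 5] / [2, 6] / [3]
  Insert 4 (step 7): P = [2, 3, 4] / [5, 6] / [7, 8];  Q = [1, 4, 5] / [2, 6] / [3, 7]
  Insert 1 (step 8): P = [1, 3, 4] / [2, 6] / [5, 8] / [7];  Q = [1, 4, 5] / [2, 6] / [3, 7] / [8]
Final shape: (3, 2, 2, 1).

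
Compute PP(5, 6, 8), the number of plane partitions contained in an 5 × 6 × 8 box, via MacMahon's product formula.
PP(5, 6, 8) = 7997986868872

Evaluate the triple product over i = 1..5, j = 1..6, k = 1..8. The factors are (2/1) · (3/2) · (4/3) · (5/4) · (6/5) · (7/6) · (8/7) · (9/8) · … (240 factors total). The numerators and denominators telescope so the product is an integer; carrying out the multiplication exactly gives PP(5, 6, 8) = 7997986868872.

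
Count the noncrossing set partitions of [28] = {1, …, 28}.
C_28 = 263747951750360

These noncrossing partitions are counted by the Catalan number C_n = (1/(n + 1)) · C(2n, n). For n = 28: C_28 = (1/29) · C(56, 28) = 7648690600760440/29 = 263747951750360.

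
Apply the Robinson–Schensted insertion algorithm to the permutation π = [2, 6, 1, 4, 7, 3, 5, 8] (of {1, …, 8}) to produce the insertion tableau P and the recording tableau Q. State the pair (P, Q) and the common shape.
P = [1, 3, 5, 8] / [2, 4, 7] / [6];  Q = [1, 2, 5, 8] / [3, 4, 7] / [6];  common shape = (4, 3, 1)

Row-insert the values π_1, π_2, … into P one at a time, bumping the leftmost entry strictly greater than the inserted value down to the next row. The recording tableau Q records, in position (i, j), the step at which that cell was added to P.
  Insert 2 (step 1): P = [2];  Q = [1]
  Insert 6 (step 2): P = [2, 6];  Q = [1, 2]
  Insert 1 (step 3): P = [1, 6] / [2];  Q = [1, 2] / [3]
  Insert 4 (step 4): P = [1, 4] / [2, 6];  Q = [1, 2] / [3, 4]
  Insert 7 (step 5): P = [1, 4, 7] / [2, 6];  Q = [1, 2, 5] / [3, 4]
  Insert 3 (step 6): P = [1, 3, 7] / [2, 4] / [6];  Q = [1, 2, 5] / [3, 4] / [6]
  Insert 5 (step 7): P = [1, 3, 5] / [2, 4, 7] / [6];  Q = [1, 2, 5] / [3, 4, 7] / [6]
  Insert 8 (step 8): P = [1, 3, 5, 8] / [2, 4, 7] / [6];  Q = [1, 2, 5, 8] / [3, 4, 7] / [6]
Final shape: (4, 3, 1).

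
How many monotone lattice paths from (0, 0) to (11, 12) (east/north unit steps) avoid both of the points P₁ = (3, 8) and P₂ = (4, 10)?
Number of paths = 1252187

Inclusion–exclusion. Total paths: C(23, 11) = 1352078. Through P₁: C(11, 3)·C(12, 8) = 81675. Through P₂: C(14, 4)·C(9, 7) = 36036. Since P₁ is strictly southwest of P₂, a monotone path through both must visit P₁ then P₂; paths through both = C(11, 3)·C(3, 1)·C(9, 7) = 17820. Avoid both = 1352078 − 81675 − 36036 + 17820 = 1252187.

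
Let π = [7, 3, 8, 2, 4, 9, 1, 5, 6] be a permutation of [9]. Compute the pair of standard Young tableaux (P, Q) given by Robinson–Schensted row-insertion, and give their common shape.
P = [1, 4, 5, 6] / [2, 8, 9] / [3] / [7];  Q = [1, 3, 6, 9] / [2, 5, 8] / [4] / [7];  common shape = (4, 3, 1, 1)

Row-insert the values π_1, π_2, … into P one at a time, bumping the leftmost entry strictly greater than the inserted value down to the next row. The recording tableau Q records, in position (i, j), the step at which that cell was added to P.
  Insert 7 (step 1): P = [7];  Q = [1]
  Insert 3 (step 2): P = [3] / [7];  Q = [1] / [2]
  Insert 8 (step 3): P = [3, 8] / [7];  Q = [1, 3] / [2]
  Insert 2 (step 4): P = [2, 8] / [3] / [7];  Q = [1, 3] / [2] / [4]
  Insert 4 (step 5): P = [2, 4] / [3, 8] / [7];  Q = [1, 3] / [2, 5] / [4]
  Insert 9 (step 6): P = [2, 4, 9] / [3, 8] / [7];  Q = [1, 3, 6] / [2, 5] / [4]
  Insert 1 (step 7): P = [1, 4, 9] / [2, 8] / [3] / [7];  Q = [1, 3, 6] / [2, 5] / [4] / [7]
  Insert 5 (step 8): P = [1, 4, 5] / [2, 8, 9] / [3] / [7];  Q = [1, 3, 6] / [2, 5, 8] / [4] / [7]
  Insert 6 (step 9): P = [1, 4, 5, 6] / [2, 8, 9] / [3] / [7];  Q = [1, 3, 6, 9] / [2, 5, 8] / [4] / [7]
Final shape: (4, 3, 1, 1).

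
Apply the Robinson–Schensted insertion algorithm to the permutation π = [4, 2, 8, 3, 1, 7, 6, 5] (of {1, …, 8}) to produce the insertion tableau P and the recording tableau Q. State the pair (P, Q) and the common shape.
P = [1, 3, 5] / [2, 6] / [4, 7] / [8];  Q = [1, 3, 6] / [2, 4] / [5, 7] / [8];  common shape = (3, 2, 2, 1)

Row-insert the values π_1, π_2, … into P one at a time, bumping the leftmost entry strictly greater than the inserted value down to the next row. The recording tableau Q records, in position (i, j), the step at which that cell was added to P.
  Insert 4 (step 1): P = [4];  Q = [1]
  Insert 2 (step 2): P = [2] / [4];  Q = [1] / [2]
  Insert 8 (step 3): P = [2, 8] / [4];  Q = [1, 3] / [2]
  Insert 3 (step 4): P = [2, 3] / [4, 8];  Q = [1, 3] / [2, 4]
  Insert 1 (step 5): P = [1, 3] / [2, 8] / [4];  Q = [1, 3] / [2, 4] / [5]
  Insert 7 (step 6): P = [1, 3, 7] / [2, 8] / [4];  Q = [1, 3, 6] / [2, 4] / [5]
  Insert 6 (step 7): P = [1, 3, 6] / [2, 7] / [4, 8];  Q = [1, 3, 6] / [2, 4] / [5, 7]
  Insert 5 (step 8): P = [1, 3, 5] / [2, 6] / [4, 7] / [8];  Q = [1, 3, 6] / [2, 4] / [5, 7] / [8]
Final shape: (3, 2, 2, 1).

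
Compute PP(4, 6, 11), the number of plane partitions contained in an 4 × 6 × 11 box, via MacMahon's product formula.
PP(4, 6, 11) = 14675134144320

Evaluate the triple product over i = 1..4, j = 1..6, k = 1..11. The factors are (2/1) · (3/2) · (4/3) · (5/4) · (6/5) · (7/6) · (8/7) · (9/8) · … (264 factors total). The numerators and denominators telescope so the product is an integer; carrying out the multiplication exactly gives PP(4, 6, 11) = 14675134144320.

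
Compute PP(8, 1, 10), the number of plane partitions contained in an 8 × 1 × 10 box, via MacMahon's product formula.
PP(8, 1, 10) = 43758

Evaluate the triple product over i = 1..8, j = 1..1, k = 1..10. The factors are (2/1) · (3/2) · (4/3) · (5/4) · (6/5) · (7/6) · (8/7) · (9/8) · … (80 factors total). The numerators and denominators telescope so the product is an integer; carrying out the multiplication exactly gives PP(8, 1, 10) = 43758.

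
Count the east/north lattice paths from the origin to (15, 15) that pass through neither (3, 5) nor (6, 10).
Number of paths = 109151600

Inclusion–exclusion. Total paths: C(30, 15) = 155117520. Through P₁: C(8, 3)·C(22, 12) = 36212176. Through P₂: C(16, 6)·C(14, 9) = 16032016. Since P₁ is strictly southwest of P₂, a monotone path through both must visit P₁ then P₂; paths through both = C(8, 3)·C(8, 3)·C(14, 9) = 6278272. Avoid both = 155117520 − 36212176 − 16032016 + 6278272 = 109151600.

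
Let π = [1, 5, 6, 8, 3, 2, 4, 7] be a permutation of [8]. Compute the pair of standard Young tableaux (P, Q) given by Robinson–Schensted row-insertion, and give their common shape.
P = [1, 2, 4, 7] / [3, 6, 8] / [5];  Q = [1, 2, 3, 4] / [5, 7, 8] / [6];  common shape = (4, 3, 1)

Row-insert the values π_1, π_2, … into P one at a time, bumping the leftmost entry strictly greater than the inserted value down to the next row. The recording tableau Q records, in position (i, j), the step at which that cell was added to P.
  Insert 1 (step 1): P = [1];  Q = [1]
  Insert 5 (step 2): P = [1, 5];  Q = [1, 2]
  Insert 6 (step 3): P = [1, 5, 6];  Q = [1, 2, 3]
  Insert 8 (step 4): P = [1, 5, 6, 8];  Q = [1, 2, 3, 4]
  Insert 3 (step 5): P = [1, 3, 6, 8] / [5];  Q = [1, 2, 3, 4] / [5]
  Insert 2 (step 6): P = [1, 2, 6, 8] / [3] / [5];  Q = [1, 2, 3, 4] / [5] / [6]
  Insert 4 (step 7): P = [1, 2, 4, 8] / [3, 6] / [5];  Q = [1, 2, 3, 4] / [5, 7] / [6]
  Insert 7 (step 8): P = [1, 2, 4, 7] / [3, 6, 8] / [5];  Q = [1, 2, 3, 4] / [5, 7, 8] / [6]
Final shape: (4, 3, 1).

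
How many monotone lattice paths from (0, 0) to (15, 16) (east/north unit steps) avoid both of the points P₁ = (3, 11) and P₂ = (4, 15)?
Number of paths = 298263091

Inclusion–exclusion. Total paths: C(31, 15) = 300540195. Through P₁: C(14, 3)·C(17, 12) = 2252432. Through P₂: C(19, 4)·C(12, 11) = 46512. Since P₁ is strictly southwest of P₂, a monotone path through both must visit P₁ then P₂; paths through both = C(14, 3)·C(5, 1)·C(12, 11) = 21840. Avoid both = 300540195 − 2252432 − 46512 + 21840 = 298263091.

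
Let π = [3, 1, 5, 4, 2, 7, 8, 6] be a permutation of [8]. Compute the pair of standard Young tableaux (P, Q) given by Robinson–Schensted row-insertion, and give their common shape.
P = [1, 2, 6, 8] / [3, 4, 7] / [5];  Q = [1, 3, 6, 7] / [2, 4, 8] / [5];  common shape = (4, 3, 1)

Row-insert the values π_1, π_2, … into P one at a time, bumping the leftmost entry strictly greater than the inserted value down to the next row. The recording tableau Q records, in position (i, j), the step at which that cell was added to P.
  Insert 3 (step 1): P = [3];  Q = [1]
  Insert 1 (step 2): P = [1] / [3];  Q = [1] / [2]
  Insert 5 (step 3): P = [1, 5] / [3];  Q = [1, 3] / [2]
  Insert 4 (step 4): P = [1, 4] / [3, 5];  Q = [1, 3] / [2, 4]
  Insert 2 (step 5): P = [1, 2] / [3, 4] / [5];  Q = [1, 3] / [2, 4] / [5]
  Insert 7 (step 6): P = [1, 2, 7] / [3, 4] / [5];  Q = [1, 3, 6] / [2, 4] / [5]
  Insert 8 (step 7): P = [1, 2, 7, 8] / [3, 4] / [5];  Q = [1, 3, 6, 7] / [2, 4] / [5]
  Insert 6 (step 8): P = [1, 2, 6, 8] / [3, 4, 7] / [5];  Q = [1, 3, 6, 7] / [2, 4, 8] / [5]
Final shape: (4, 3, 1).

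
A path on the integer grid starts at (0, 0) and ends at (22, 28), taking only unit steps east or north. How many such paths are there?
Number of paths = 88749815264600

A monotone lattice path from (0, 0) to (22, 28) consists of 22 east steps and 28 north steps in some order, so it is determined by which 22 of the 50 steps are east. The count is C(50, 22) = 88749815264600.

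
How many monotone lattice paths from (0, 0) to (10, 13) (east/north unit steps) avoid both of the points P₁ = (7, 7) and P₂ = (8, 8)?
Number of paths = 729652

Inclusion–exclusion. Total paths: C(23, 10) = 1144066. Through P₁: C(14, 7)·C(9, 3) = 288288. Through P₂: C(16, 8)·C(7, 2) = 270270. Since P₁ is strictly southwest of P₂, a monotone path through both must visit P₁ then P₂; paths through both = C(14, 7)·C(2, 1)·C(7, 2) = 144144. Avoid both = 1144066 − 288288 − 270270 + 144144 = 729652.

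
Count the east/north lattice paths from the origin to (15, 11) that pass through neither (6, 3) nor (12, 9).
Number of paths = 3520980

Inclusion–exclusion. Total paths: C(26, 15) = 7726160. Through P₁: C(9, 6)·C(17, 9) = 2042040. Through P₂: C(21, 12)·C(5, 3) = 2939300. Since P₁ is strictly southwest of P₂, a monotone path through both must visit P₁ then P₂; paths through both = C(9, 6)·C(12, 6)·C(5, 3) = 776160. Avoid both = 7726160 − 2042040 − 2939300 + 776160 = 3520980.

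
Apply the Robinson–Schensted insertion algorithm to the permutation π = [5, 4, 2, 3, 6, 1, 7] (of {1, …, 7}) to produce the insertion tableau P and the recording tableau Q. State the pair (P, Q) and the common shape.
P = [1, 3, 6, 7] / [2] / [4] / [5];  Q = [1, 4, 5, 7] / [2] / [3] / [6];  common shape = (4, 1, 1, 1)

Row-insert the values π_1, π_2, … into P one at a time, bumping the leftmost entry strictly greater than the inserted value down to the next row. The recording tableau Q records, in position (i, j), the step at which that cell was added to P.
  Insert 5 (step 1): P = [5];  Q = [1]
  Insert 4 (step 2): P = [4] / [5];  Q = [1] / [2]
  Insert 2 (step 3): P = [2] / [4] / [5];  Q = [1] / [2] / [3]
  Insert 3 (step 4): P = [2, 3] / [4] / [5];  Q = [1, 4] / [2] / [3]
  Insert 6 (step 5): P = [2, 3, 6] / [4] / [5];  Q = [1, 4, 5] / [2] / [3]
  Insert 1 (step 6): P = [1, 3, 6] / [2] / [4] / [5];  Q = [1, 4, 5] / [2] / [3] / [6]
  Insert 7 (step 7): P = [1, 3, 6, 7] / [2] / [4] / [5];  Q = [1, 4, 5, 7] / [2] / [3] / [6]
Final shape: (4, 1, 1, 1).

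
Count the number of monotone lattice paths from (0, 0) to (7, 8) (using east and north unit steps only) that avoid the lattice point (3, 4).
Number of paths = 3985

Total paths from (0, 0) to (7, 8): C(15, 7) = 6435. Paths through (3, 4): (paths (0, 0) → (3, 4)) × (paths (3, 4) → (7, 8)) = C(7, 3) · C(8, 4) = 35 · 70 = 2450. Avoidance count = 6435 − 2450 = 3985.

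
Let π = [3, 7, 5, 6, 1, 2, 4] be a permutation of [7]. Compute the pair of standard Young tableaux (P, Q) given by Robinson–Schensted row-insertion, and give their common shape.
P = [1, 2, 4] / [3, 5, 6] / [7];  Q = [1, 2, 4] / [3, 6, 7] / [5];  common shape = (3, 3, 1)

Row-insert the values π_1, π_2, … into P one at a time, bumping the leftmost entry strictly greater than the inserted value down to the next row. The recording tableau Q records, in position (i, j), the step at which that cell was added to P.
  Insert 3 (step 1): P = [3];  Q = [1]
  Insert 7 (step 2): P = [3, 7];  Q = [1, 2]
  Insert 5 (step 3): P = [3, 5] / [7];  Q = [1, 2] / [3]
  Insert 6 (step 4): P = [3, 5, 6] / [7];  Q = [1, 2, 4] / [3]
  Insert 1 (step 5): P = [1, 5, 6] / [3] / [7];  Q = [1, 2, 4] / [3] / [5]
  Insert 2 (step 6): P = [1, 2, 6] / [3, 5] / [7];  Q = [1, 2, 4] / [3, 6] / [5]
  Insert 4 (step 7): P = [1, 2, 4] / [3, 5, 6] / [7];  Q = [1, 2, 4] / [3, 6, 7] / [5]
Final shape: (3, 3, 1).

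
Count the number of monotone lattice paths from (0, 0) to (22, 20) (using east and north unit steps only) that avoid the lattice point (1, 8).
Number of paths = 510598251540

Total paths from (0, 0) to (22, 20): C(42, 22) = 513791607420. Paths through (1, 8): (paths (0, 0) → (1, 8)) × (paths (1, 8) → (22, 20)) = C(9, 1) · C(33, 21) = 9 · 354817320 = 3193355880. Avoidance count = 513791607420 − 3193355880 = 510598251540.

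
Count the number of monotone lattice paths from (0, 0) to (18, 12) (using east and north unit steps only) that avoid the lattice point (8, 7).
Number of paths = 67168920

Total paths from (0, 0) to (18, 12): C(30, 18) = 86493225. Paths through (8, 7): (paths (0, 0) → (8, 7)) × (paths (8, 7) → (18, 12)) = C(15, 8) · C(15, 10) = 6435 · 3003 = 19324305. Avoidance count = 86493225 − 19324305 = 67168920.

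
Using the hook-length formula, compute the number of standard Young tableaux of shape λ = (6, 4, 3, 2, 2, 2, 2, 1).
# SYT of shape (6, 4, 3, 2, 2, 2, 2, 1) = 1645216650

Hook-length formula: f^λ = n! / Π hook(c), product over all cells c of the Young diagram. For λ = (6, 4, 3, 2, 2, 2, 2, 1), n = 22 boxes. Hook lengths by row (left-to-right, top-to-bottom): [13, 11, 6, 4, 2, 1]; [10, 8, 3, 1]; [8, 6, 1]; [6, 4]; [5, 3]; [4, 2]; [3, 1]; [1]. Product of hooks = 683193139200. So f^λ = 22! / 683193139200 = 1124000727777607680000 / 683193139200 = 1645216650.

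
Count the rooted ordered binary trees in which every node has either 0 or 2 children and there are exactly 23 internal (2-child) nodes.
C_23 = 343059613650

These full binary trees are counted by the Catalan number C_n = (1/(n + 1)) · C(2n, n). For n = 23: C_23 = (1/24) · C(46, 23) = 8233430727600/24 = 343059613650.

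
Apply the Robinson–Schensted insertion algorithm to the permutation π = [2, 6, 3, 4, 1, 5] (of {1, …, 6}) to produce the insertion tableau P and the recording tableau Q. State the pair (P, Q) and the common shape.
P = [1, 3, 4, 5] / [2] / [6];  Q = [1, 2, 4, 6] / [3] / [5];  common shape = (4, 1, 1)

Row-insert the values π_1, π_2, … into P one at a time, bumping the leftmost entry strictly greater than the inserted value down to the next row. The recording tableau Q records, in position (i, j), the step at which that cell was added to P.
  Insert 2 (step 1): P = [2];  Q = [1]
  Insert 6 (step 2): P = [2, 6];  Q = [1, 2]
  Insert 3 (step 3): P = [2, 3] / [6];  Q = [1, 2] / [3]
  Insert 4 (step 4): P = [2, 3, 4] / [6];  Q = [1, 2, 4] / [3]
  Insert 1 (step 5): P = [1, 3, 4] / [2] / [6];  Q = [1, 2, 4] / [3] / [5]
  Insert 5 (step 6): P = [1, 3, 4, 5] / [2] / [6];  Q = [1, 2, 4, 6] / [3] / [5]
Final shape: (4, 1, 1).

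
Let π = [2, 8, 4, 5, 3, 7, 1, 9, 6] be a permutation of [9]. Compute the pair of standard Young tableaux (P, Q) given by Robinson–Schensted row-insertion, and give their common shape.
P = [1, 3, 5, 6, 9] / [2, 7] / [4] / [8];  Q = [1, 2, 4, 6, 8] / [3, 9] / [5] / [7];  common shape = (5, 2, 1, 1)

Row-insert the values π_1, π_2, … into P one at a time, bumping the leftmost entry strictly greater than the inserted value down to the next row. The recording tableau Q records, in position (i, j), the step at which that cell was added to P.
  Insert 2 (step 1): P = [2];  Q = [1]
  Insert 8 (step 2): P = [2, 8];  Q = [1, 2]
  Insert 4 (step 3): P = [2, 4] / [8];  Q = [1, 2] / [3]
  Insert 5 (step 4): P = [2, 4, 5] / [8];  Q = [1, 2, 4] / [3]
  Insert 3 (step 5): P = [2, 3, 5] / [4] / [8];  Q = [1, 2, 4] / [3] / [5]
  Insert 7 (step 6): P = [2, 3, 5, 7] / [4] / [8];  Q = [1, 2, 4, 6] / [3] / [5]
  Insert 1 (step 7): P = [1, 3, 5, 7] / [2] / [4] / [8];  Q = [1, 2, 4, 6] / [3] / [5] / [7]
  Insert 9 (step 8): P = [1, 3, 5, 7, 9] / [2] / [4] / [8];  Q = [1, 2, 4, 6, 8] / [3] / [5] / [7]
  Insert 6 (step 9): P = [1, 3, 5, 6, 9] / [2, 7] / [4] / [8];  Q = [1, 2, 4, 6, 8] / [3, 9] / [5] / [7]
Final shape: (5, 2, 1, 1).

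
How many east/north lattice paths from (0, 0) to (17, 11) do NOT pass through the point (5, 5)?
Number of paths = 16796052

Total paths from (0, 0) to (17, 11): C(28, 17) = 21474180. Paths through (5, 5): (paths (0, 0) → (5, 5)) × (paths (5, 5) → (17, 11)) = C(10, 5) · C(18, 12) = 252 · 18564 = 4678128. Avoidance count = 21474180 − 4678128 = 16796052.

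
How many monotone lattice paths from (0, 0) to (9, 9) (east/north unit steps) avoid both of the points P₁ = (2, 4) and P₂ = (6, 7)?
Number of paths = 24830

Inclusion–exclusion. Total paths: C(18, 9) = 48620. Through P₁: C(6, 2)·C(12, 7) = 11880. Through P₂: C(13, 6)·C(5, 3) = 17160. Since P₁ is strictly southwest of P₂, a monotone path through both must visit P₁ then P₂; paths through both = C(6, 2)·C(7, 4)·C(5, 3) = 5250. Avoid both = 48620 − 11880 − 17160 + 5250 = 24830.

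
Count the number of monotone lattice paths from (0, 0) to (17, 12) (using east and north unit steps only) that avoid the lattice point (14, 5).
Number of paths = 50500575

Total paths from (0, 0) to (17, 12): C(29, 17) = 51895935. Paths through (14, 5): (paths (0, 0) → (14, 5)) × (paths (14, 5) → (17, 12)) = C(19, 14) · C(10, 3) = 11628 · 120 = 1395360. Avoidance count = 51895935 − 1395360 = 50500575.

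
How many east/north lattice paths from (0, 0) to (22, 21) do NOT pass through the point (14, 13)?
Number of paths = 793899160860

Total paths from (0, 0) to (22, 21): C(43, 22) = 1052049481860. Paths through (14, 13): (paths (0, 0) → (14, 13)) × (paths (14, 13) → (22, 21)) = C(27, 14) · C(16, 8) = 20058300 · 12870 = 258150321000. Avoidance count = 1052049481860 − 258150321000 = 793899160860.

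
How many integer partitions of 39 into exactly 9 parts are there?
p(39, 9 parts) = 3060

Partitions of n into exactly k parts are in bijection with partitions of n − k into at most k parts (subtract 1 from each part). So p(39, exactly 9) = p(30, parts ≤ 9). Computing via the recurrence p(m, j) = p(m, j−1) + p(m−j, j) gives 3060.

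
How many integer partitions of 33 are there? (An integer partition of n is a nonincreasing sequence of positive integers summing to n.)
p(33) = 10143

Compute p(n) via the recurrence p(n, m) = p(n, m−1) + p(n−m, m), where p(n, m) counts partitions of n with all parts ≤ m and p(n) = p(n, n). The base cases are p(0, m) = 1 and p(n, 0) = 0 for n > 0. Filling the table yields p(33) = 10143. (Euler's pentagonal recurrence is an alternative.)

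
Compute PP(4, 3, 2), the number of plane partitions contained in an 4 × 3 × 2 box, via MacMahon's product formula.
PP(4, 3, 2) = 490

Evaluate the triple product over i = 1..4, j = 1..3, k = 1..2. The factors are (2/1) · (3/2) · (3/2) · (4/3) · (4/3) · (5/4) · (3/2) · (4/3) · … (24 factors total). The numerators and denominators telescope so the product is an integer; carrying out the multiplication exactly gives PP(4, 3, 2) = 490.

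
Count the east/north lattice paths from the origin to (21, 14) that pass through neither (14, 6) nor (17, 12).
Number of paths = 1340937375

Inclusion–exclusion. Total paths: C(35, 21) = 2319959400. Through P₁: C(20, 14)·C(15, 7) = 249420600. Through P₂: C(29, 17)·C(6, 4) = 778439025. Since P₁ is strictly southwest of P₂, a monotone path through both must visit P₁ then P₂; paths through both = C(20, 14)·C(9, 3)·C(6, 4) = 48837600. Avoid both = 2319959400 − 249420600 − 778439025 + 48837600 = 1340937375.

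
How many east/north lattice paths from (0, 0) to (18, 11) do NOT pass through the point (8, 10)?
Number of paths = 34115952

Total paths from (0, 0) to (18, 11): C(29, 18) = 34597290. Paths through (8, 10): (paths (0, 0) → (8, 10)) × (paths (8, 10) → (18, 11)) = C(18, 8) · C(11, 10) = 43758 · 11 = 481338. Avoidance count = 34597290 − 481338 = 34115952.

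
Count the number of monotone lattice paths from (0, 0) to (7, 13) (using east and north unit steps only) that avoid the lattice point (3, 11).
Number of paths = 72060

Total paths from (0, 0) to (7, 13): C(20, 7) = 77520. Paths through (3, 11): (paths (0, 0) → (3, 11)) × (paths (3, 11) → (7, 13)) = C(14, 3) · C(6, 4) = 364 · 15 = 5460. Avoidance count = 77520 − 5460 = 72060.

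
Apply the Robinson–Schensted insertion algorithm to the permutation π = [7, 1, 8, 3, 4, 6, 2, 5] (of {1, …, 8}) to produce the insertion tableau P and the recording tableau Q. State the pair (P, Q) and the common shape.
P = [1, 2, 4, 5] / [3, 6] / [7, 8];  Q = [1, 3, 5, 6] / [2, 4] / [7, 8];  common shape = (4, 2, 2)

Row-insert the values π_1, π_2, … into P one at a time, bumping the leftmost entry strictly greater than the inserted value down to the next row. The recording tableau Q records, in position (i, j), the step at which that cell was added to P.
  Insert 7 (step 1): P = [7];  Q = [1]
  Insert 1 (step 2): P = [1] / [7];  Q = [1] / [2]
  Insert 8 (step 3): P = [1, 8] / [7];  Q = [1, 3] / [2]
  Insert 3 (step 4): P = [1, 3] / [7, 8];  Q = [1, 3] / [2, 4]
  Insert 4 (step 5): P = [1, 3, 4] / [7, 8];  Q = [1, 3, 5] / [2, 4]
  Insert 6 (step 6): P = [1, 3, 4, 6] / [7, 8];  Q = [1, 3, 5, 6] / [2, 4]
  Insert 2 (step 7): P = [1, 2, 4, 6] / [3, 8] / [7];  Q = [1, 3, 5, 6] / [2, 4] / [7]
  Insert 5 (step 8): P = [1, 2, 4, 5] / [3, 6] / [7, 8];  Q = [1, 3, 5, 6] / [2, 4] / [7, 8]
Final shape: (4, 2, 2).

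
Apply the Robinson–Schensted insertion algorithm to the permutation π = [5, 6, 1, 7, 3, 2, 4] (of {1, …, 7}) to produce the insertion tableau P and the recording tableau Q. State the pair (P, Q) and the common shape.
P = [1, 2, 4] / [3, 6, 7] / [5];  Q = [1, 2, 4] / [3, 5, 7] / [6];  common shape = (3, 3, 1)

Row-insert the values π_1, π_2, … into P one at a time, bumping the leftmost entry strictly greater than the inserted value down to the next row. The recording tableau Q records, in position (i, j), the step at which that cell was added to P.
  Insert 5 (step 1): P = [5];  Q = [1]
  Insert 6 (step 2): P = [5, 6];  Q = [1, 2]
  Insert 1 (step 3): P = [1, 6] / [5];  Q = [1, 2] / [3]
  Insert 7 (step 4): P = [1, 6, 7] / [5];  Q = [1, 2, 4] / [3]
  Insert 3 (step 5): P = [1, 3, 7] / [5, 6];  Q = [1, 2, 4] / [3, 5]
  Insert 2 (step 6): P = [1, 2, 7] / [3, 6] / [5];  Q = [1, 2, 4] / [3, 5] / [6]
  Insert 4 (step 7): P = [1, 2, 4] / [3, 6, 7] / [5];  Q = [1, 2, 4] / [3, 5, 7] / [6]
Final shape: (3, 3, 1).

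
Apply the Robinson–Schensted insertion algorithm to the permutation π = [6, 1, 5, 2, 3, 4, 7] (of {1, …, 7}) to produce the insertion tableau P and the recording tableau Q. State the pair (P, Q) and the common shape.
P = [1, 2, 3, 4, 7] / [5] / [6];  Q = [1, 3, 5, 6, 7] / [2] / [4];  common shape = (5, 1, 1)

Row-insert the values π_1, π_2, … into P one at a time, bumping the leftmost entry strictly greater than the inserted value down to the next row. The recording tableau Q records, in position (i, j), the step at which that cell was added to P.
  Insert 6 (step 1): P = [6];  Q = [1]
  Insert 1 (step 2): P = [1] / [6];  Q = [1] / [2]
  Insert 5 (step 3): P = [1, 5] / [6];  Q = [1, 3] / [2]
  Insert 2 (step 4): P = [1, 2] / [5] / [6];  Q = [1, 3] / [2] / [4]
  Insert 3 (step 5): P = [1, 2, 3] / [5] / [6];  Q = [1, 3, 5] / [2] / [4]
  Insert 4 (step 6): P = [1, 2, 3, 4] / [5] / [6];  Q = [1, 3, 5, 6] / [2] / [4]
  Insert 7 (step 7): P = [1, 2, 3, 4, 7] / [5] / [6];  Q = [1, 3, 5, 6, 7] / [2] / [4]
Final shape: (5, 1, 1).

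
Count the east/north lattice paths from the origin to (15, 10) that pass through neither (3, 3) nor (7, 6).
Number of paths = 1758080

Inclusion–exclusion. Total paths: C(25, 15) = 3268760. Through P₁: C(6, 3)·C(19, 12) = 1007760. Through P₂: C(13, 7)·C(12, 8) = 849420. Since P₁ is strictly southwest of P₂, a monotone path through both must visit P₁ then P₂; paths through both = C(6, 3)·C(7, 4)·C(12, 8) = 346500. Avoid both = 3268760 − 1007760 − 849420 + 346500 = 1758080.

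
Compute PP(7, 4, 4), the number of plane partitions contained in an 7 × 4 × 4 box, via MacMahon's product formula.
PP(7, 4, 4) = 44537922

Evaluate the triple product over i = 1..7, j = 1..4, k = 1..4. The factors are (2/1) · (3/2) · (4/3) · (5/4) · (3/2) · (4/3) · (5/4) · (6/5) · … (112 factors total). The numerators and denominators telescope so the product is an integer; carrying out the multiplication exactly gives PP(7, 4, 4) = 44537922.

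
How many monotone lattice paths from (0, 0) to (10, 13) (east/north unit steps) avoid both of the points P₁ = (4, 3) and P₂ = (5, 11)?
Number of paths = 778673

Inclusion–exclusion. Total paths: C(23, 10) = 1144066. Through P₁: C(7, 4)·C(16, 6) = 280280. Through P₂: C(16, 5)·C(7, 5) = 91728. Since P₁ is strictly southwest of P₂, a monotone path through both must visit P₁ then P₂; paths through both = C(7, 4)·C(9, 1)·C(7, 5) = 6615. Avoid both = 1144066 − 280280 − 91728 + 6615 = 778673.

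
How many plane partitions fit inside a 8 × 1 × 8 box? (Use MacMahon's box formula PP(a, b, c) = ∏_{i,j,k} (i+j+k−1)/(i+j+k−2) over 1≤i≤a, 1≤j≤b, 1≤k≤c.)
PP(8, 1, 8) = 12870

Evaluate the triple product over i = 1..8, j = 1..1, k = 1..8. The factors are (2/1) · (3/2) · (4/3) · (5/4) · (6/5) · (7/6) · (8/7) · (9/8) · … (64 factors total). The numerators and denominators telescope so the product is an integer; carrying out the multiplication exactly gives PP(8, 1, 8) = 12870.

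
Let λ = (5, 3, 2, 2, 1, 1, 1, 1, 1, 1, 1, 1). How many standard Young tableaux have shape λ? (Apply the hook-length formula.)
# SYT of shape (5, 3, 2, 2, 1, 1, 1, 1, 1, 1, 1, 1) = 5886675

Hook-length formula: f^λ = n! / Π hook(c), product over all cells c of the Young diagram. For λ = (5, 3, 2, 2, 1, 1, 1, 1, 1, 1, 1, 1), n = 20 boxes. Hook lengths by row (left-to-right, top-to-bottom): [16, 7, 4, 2, 1]; [13, 4, 1]; [11, 2]; [10, 1]; [8]; [7]; [6]; [5]; [4]; [3]; [2]; [1]. Product of hooks = 413289676800. So f^λ = 20! / 413289676800 = 2432902008176640000 / 413289676800 = 5886675.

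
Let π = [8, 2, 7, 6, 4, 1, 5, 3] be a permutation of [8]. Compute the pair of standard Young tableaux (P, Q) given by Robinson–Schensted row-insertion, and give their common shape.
P = [1, 3, 5] / [2, 4] / [6] / [7] / [8];  Q = [1, 3, 7] / [2, 8] / [4] / [5] / [6];  common shape = (3, 2, 1, 1, 1)

Row-insert the values π_1, π_2, … into P one at a time, bumping the leftmost entry strictly greater than the inserted value down to the next row. The recording tableau Q records, in position (i, j), the step at which that cell was added to P.
  Insert 8 (step 1): P = [8];  Q = [1]
  Insert 2 (step 2): P = [2] / [8];  Q = [1] / [2]
  Insert 7 (step 3): P = [2, 7] / [8];  Q = [1, 3] / [2]
  Insert 6 (step 4): P = [2, 6] / [7] / [8];  Q = [1, 3] / [2] / [4]
  Insert 4 (step 5): P = [2, 4] / [6] / [7] / [8];  Q = [1, 3] / [2] / [4] / [5]
  Insert 1 (step 6): P = [1, 4] / [2] / [6] / [7] / [8];  Q = [1, 3] / [2] / [4] / [5] / [6]
  Insert 5 (step 7): P = [1, 4, 5] / [2] / [6] / [7] / [8];  Q = [1, 3, 7] / [2] / [4] / [5] / [6]
  Insert 3 (step 8): P = [1, 3, 5] / [2, 4] / [6] / [7] / [8];  Q = [1, 3, 7] / [2, 8] / [4] / [5] / [6]
Final shape: (3, 2, 1, 1, 1).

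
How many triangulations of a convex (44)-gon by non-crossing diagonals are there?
C_42 = 39044429911904443959240

These polygon triangulations are counted by the Catalan number C_n = (1/(n + 1)) · C(2n, n). For n = 42: C_42 = (1/43) · C(84, 42) = 1678910486211891090247320/43 = 39044429911904443959240.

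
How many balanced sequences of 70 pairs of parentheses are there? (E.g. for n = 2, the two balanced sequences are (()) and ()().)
C_70 = 1321422108420282270489942177190229544600

These balanced parentheses are counted by the Catalan number C_n = (1/(n + 1)) · C(2n, n). For n = 70: C_70 = (1/71) · C(140, 70) = 93820969697840041204785894580506297666600/71 = 1321422108420282270489942177190229544600.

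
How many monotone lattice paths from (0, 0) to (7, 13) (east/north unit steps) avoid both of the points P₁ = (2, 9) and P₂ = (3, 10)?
Number of paths = 64430

Inclusion–exclusion. Total paths: C(20, 7) = 77520. Through P₁: C(11, 2)·C(9, 5) = 6930. Through P₂: C(13, 3)·C(7, 4) = 10010. Since P₁ is strictly southwest of P₂, a monotone path through both must visit P₁ then P₂; paths through both = C(11, 2)·C(2, 1)·C(7, 4) = 3850. Avoid both = 77520 − 6930 − 10010 + 3850 = 64430.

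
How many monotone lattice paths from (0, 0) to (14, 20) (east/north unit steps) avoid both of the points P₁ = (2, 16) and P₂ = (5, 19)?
Number of paths = 1391302740

Inclusion–exclusion. Total paths: C(34, 14) = 1391975640. Through P₁: C(18, 2)·C(16, 12) = 278460. Through P₂: C(24, 5)·C(10, 9) = 425040. Since P₁ is strictly southwest of P₂, a monotone path through both must visit P₁ then P₂; paths through both = C(18, 2)·C(6, 3)·C(10, 9) = 30600. Avoid both = 1391975640 − 278460 − 425040 + 30600 = 1391302740.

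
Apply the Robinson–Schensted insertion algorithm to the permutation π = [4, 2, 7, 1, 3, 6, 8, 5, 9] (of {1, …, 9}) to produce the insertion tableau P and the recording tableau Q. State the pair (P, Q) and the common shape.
P = [1, 3, 5, 8, 9] / [2, 6] / [4, 7];  Q = [1, 3, 6, 7, 9] / [2, 5] / [4, 8];  common shape = (5, 2, 2)

Row-insert the values π_1, π_2, … into P one at a time, bumping the leftmost entry strictly greater than the inserted value down to the next row. The recording tableau Q records, in position (i, j), the step at which that cell was added to P.
  Insert 4 (step 1): P = [4];  Q = [1]
  Insert 2 (step 2): P = [2] / [4];  Q = [1] / [2]
  Insert 7 (step 3): P = [2, 7] / [4];  Q = [1, 3] / [2]
  Insert 1 (step 4): P = [1, 7] / [2] / [4];  Q = [1, 3] / [2] / [4]
  Insert 3 (step 5): P = [1, 3] / [2, 7] / [4];  Q = [1, 3] / [2, 5] / [4]
  Insert 6 (step 6): P = [1, 3, 6] / [2, 7] / [4];  Q = [1, 3, 6] / [2, 5] / [4]
  Insert 8 (step 7): P = [1, 3, 6, 8] / [2, 7] / [4];  Q = [1, 3, 6, 7] / [2, 5] / [4]
  Insert 5 (step 8): P = [1, 3, 5, 8] / [2, 6] / [4, 7];  Q = [1, 3, 6, 7] / [2, 5] / [4, 8]
  Insert 9 (step 9): P = [1, 3, 5, 8, 9] / [2, 6] / [4, 7];  Q = [1, 3, 6, 7, 9] / [2, 5] / [4, 8]
Final shape: (5, 2, 2).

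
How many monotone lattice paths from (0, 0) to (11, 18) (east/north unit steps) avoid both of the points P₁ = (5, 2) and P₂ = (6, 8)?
Number of paths = 24453849

Inclusion–exclusion. Total paths: C(29, 11) = 34597290. Through P₁: C(7, 5)·C(22, 6) = 1566873. Through P₂: C(14, 6)·C(15, 5) = 9018009. Since P₁ is strictly southwest of P₂, a monotone path through both must visit P₁ then P₂; paths through both = C(7, 5)·C(7, 1)·C(15, 5) = 441441. Avoid both = 34597290 − 1566873 − 9018009 + 441441 = 24453849.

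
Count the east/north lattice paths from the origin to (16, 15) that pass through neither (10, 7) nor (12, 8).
Number of paths = 219821271

Inclusion–exclusion. Total paths: C(31, 16) = 300540195. Through P₁: C(17, 10)·C(14, 6) = 58402344. Through P₂: C(20, 12)·C(11, 4) = 41570100. Since P₁ is strictly southwest of P₂, a monotone path through both must visit P₁ then P₂; paths through both = C(17, 10)·C(3, 2)·C(11, 4) = 19253520. Avoid both = 300540195 − 58402344 − 41570100 + 19253520 = 219821271.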